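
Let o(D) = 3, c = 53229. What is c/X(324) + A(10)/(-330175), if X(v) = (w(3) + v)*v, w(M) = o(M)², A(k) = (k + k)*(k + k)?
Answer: 233756377/474976548 ≈ 0.49214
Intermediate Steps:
A(k) = 4*k² (A(k) = (2*k)*(2*k) = 4*k²)
w(M) = 9 (w(M) = 3² = 9)
X(v) = v*(9 + v) (X(v) = (9 + v)*v = v*(9 + v))
c/X(324) + A(10)/(-330175) = 53229/((324*(9 + 324))) + (4*10²)/(-330175) = 53229/((324*333)) + (4*100)*(-1/330175) = 53229/107892 + 400*(-1/330175) = 53229*(1/107892) - 16/13207 = 17743/35964 - 16/13207 = 233756377/474976548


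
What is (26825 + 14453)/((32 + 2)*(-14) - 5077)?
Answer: -41278/5553 ≈ -7.4335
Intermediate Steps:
(26825 + 14453)/((32 + 2)*(-14) - 5077) = 41278/(34*(-14) - 5077) = 41278/(-476 - 5077) = 41278/(-5553) = 41278*(-1/5553) = -41278/5553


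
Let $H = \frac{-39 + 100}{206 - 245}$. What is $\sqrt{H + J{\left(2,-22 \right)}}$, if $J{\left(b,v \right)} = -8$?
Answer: $\frac{i \sqrt{14547}}{39} \approx 3.0926 i$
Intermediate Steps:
$H = - \frac{61}{39}$ ($H = \frac{61}{-39} = 61 \left(- \frac{1}{39}\right) = - \frac{61}{39} \approx -1.5641$)
$\sqrt{H + J{\left(2,-22 \right)}} = \sqrt{- \frac{61}{39} - 8} = \sqrt{- \frac{373}{39}} = \frac{i \sqrt{14547}}{39}$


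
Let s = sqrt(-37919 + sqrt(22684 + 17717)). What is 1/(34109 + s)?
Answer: 34109/1163461599 - I*sqrt(37718)/1163461599 ≈ 2.9317e-5 - 1.6693e-7*I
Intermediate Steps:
s = I*sqrt(37718) (s = sqrt(-37919 + sqrt(40401)) = sqrt(-37919 + 201) = sqrt(-37718) = I*sqrt(37718) ≈ 194.21*I)
1/(34109 + s) = 1/(34109 + I*sqrt(37718))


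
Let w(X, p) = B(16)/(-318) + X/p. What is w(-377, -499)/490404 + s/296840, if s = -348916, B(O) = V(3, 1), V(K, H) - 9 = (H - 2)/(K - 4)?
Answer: -848500359543469/721861889681610 ≈ -1.1754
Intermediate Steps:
V(K, H) = 9 + (-2 + H)/(-4 + K) (V(K, H) = 9 + (H - 2)/(K - 4) = 9 + (-2 + H)/(-4 + K))
B(O) = 10 (B(O) = (-38 + 1 + 9*3)/(-4 + 3) = (-38 + 1 + 27)/(-1) = -1*(-10) = 10)
w(X, p) = -5/159 + X/p (w(X, p) = 10/(-318) + X/p = 10*(-1/318) + X/p = -5/159 + X/p)
w(-377, -499)/490404 + s/296840 = (-5/159 - 377/(-499))/490404 - 348916/296840 = (-5/159 - 377*(-1/499))*(1/490404) - 348916*1/296840 = (-5/159 + 377/499)*(1/490404) - 87229/74210 = (57448/79341)*(1/490404) - 87229/74210 = 14362/9727285941 - 87229/74210 = -848500359543469/721861889681610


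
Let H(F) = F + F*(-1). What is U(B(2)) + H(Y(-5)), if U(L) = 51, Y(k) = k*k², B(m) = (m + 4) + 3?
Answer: 51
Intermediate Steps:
B(m) = 7 + m (B(m) = (4 + m) + 3 = 7 + m)
Y(k) = k³
H(F) = 0 (H(F) = F - F = 0)
U(B(2)) + H(Y(-5)) = 51 + 0 = 51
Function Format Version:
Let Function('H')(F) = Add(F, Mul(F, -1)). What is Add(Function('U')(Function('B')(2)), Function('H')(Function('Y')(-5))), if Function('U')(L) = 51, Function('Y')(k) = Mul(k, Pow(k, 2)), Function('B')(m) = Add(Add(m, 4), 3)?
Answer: 51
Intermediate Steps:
Function('B')(m) = Add(7, m) (Function('B')(m) = Add(Add(4, m), 3) = Add(7, m))
Function('Y')(k) = Pow(k, 3)
Function('H')(F) = 0 (Function('H')(F) = Add(F, Mul(-1, F)) = 0)
Add(Function('U')(Function('B')(2)), Function('H')(Function('Y')(-5))) = Add(51, 0) = 51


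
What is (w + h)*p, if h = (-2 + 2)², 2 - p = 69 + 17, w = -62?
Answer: 5208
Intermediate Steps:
p = -84 (p = 2 - (69 + 17) = 2 - 1*86 = 2 - 86 = -84)
h = 0 (h = 0² = 0)
(w + h)*p = (-62 + 0)*(-84) = -62*(-84) = 5208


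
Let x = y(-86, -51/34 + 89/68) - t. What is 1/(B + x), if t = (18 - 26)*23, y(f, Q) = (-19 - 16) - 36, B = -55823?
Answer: -1/55710 ≈ -1.7950e-5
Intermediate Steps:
y(f, Q) = -71 (y(f, Q) = -35 - 36 = -71)
t = -184 (t = -8*23 = -184)
x = 113 (x = -71 - 1*(-184) = -71 + 184 = 113)
1/(B + x) = 1/(-55823 + 113) = 1/(-55710) = -1/55710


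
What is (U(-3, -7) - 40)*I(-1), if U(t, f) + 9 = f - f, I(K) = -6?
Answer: 294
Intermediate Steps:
U(t, f) = -9 (U(t, f) = -9 + (f - f) = -9 + 0 = -9)
(U(-3, -7) - 40)*I(-1) = (-9 - 40)*(-6) = -49*(-6) = 294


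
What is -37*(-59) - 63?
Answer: 2120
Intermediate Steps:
-37*(-59) - 63 = 2183 - 63 = 2120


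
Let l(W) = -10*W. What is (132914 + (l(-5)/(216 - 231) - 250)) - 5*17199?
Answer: 139997/3 ≈ 46666.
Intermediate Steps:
(132914 + (l(-5)/(216 - 231) - 250)) - 5*17199 = (132914 + ((-10*(-5))/(216 - 231) - 250)) - 5*17199 = (132914 + (50/(-15) - 250)) - 85995 = (132914 + (50*(-1/15) - 250)) - 85995 = (132914 + (-10/3 - 250)) - 85995 = (132914 - 760/3) - 85995 = 397982/3 - 85995 = 139997/3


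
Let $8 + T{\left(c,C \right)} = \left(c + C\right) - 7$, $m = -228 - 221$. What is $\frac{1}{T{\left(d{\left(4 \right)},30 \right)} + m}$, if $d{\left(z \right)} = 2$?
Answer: $- \frac{1}{432} \approx -0.0023148$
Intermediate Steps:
$m = -449$ ($m = -228 - 221 = -449$)
$T{\left(c,C \right)} = -15 + C + c$ ($T{\left(c,C \right)} = -8 - \left(7 - C - c\right) = -8 + \left(-7 + C + c\right) = -15 + C + c$)
$\frac{1}{T{\left(d{\left(4 \right)},30 \right)} + m} = \frac{1}{\left(-15 + 30 + 2\right) - 449} = \frac{1}{17 - 449} = \frac{1}{-432} = - \frac{1}{432}$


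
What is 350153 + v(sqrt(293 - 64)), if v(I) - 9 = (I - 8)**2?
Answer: 350455 - 16*sqrt(229) ≈ 3.5021e+5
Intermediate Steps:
v(I) = 9 + (-8 + I)**2 (v(I) = 9 + (I - 8)**2 = 9 + (-8 + I)**2)
350153 + v(sqrt(293 - 64)) = 350153 + (9 + (-8 + sqrt(293 - 64))**2) = 350153 + (9 + (-8 + sqrt(229))**2) = 350162 + (-8 + sqrt(229))**2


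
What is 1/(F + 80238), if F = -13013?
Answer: 1/67225 ≈ 1.4875e-5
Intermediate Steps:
1/(F + 80238) = 1/(-13013 + 80238) = 1/67225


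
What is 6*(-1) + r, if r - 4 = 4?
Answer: 2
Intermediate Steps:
r = 8 (r = 4 + 4 = 8)
6*(-1) + r = 6*(-1) + 8 = -6 + 8 = 2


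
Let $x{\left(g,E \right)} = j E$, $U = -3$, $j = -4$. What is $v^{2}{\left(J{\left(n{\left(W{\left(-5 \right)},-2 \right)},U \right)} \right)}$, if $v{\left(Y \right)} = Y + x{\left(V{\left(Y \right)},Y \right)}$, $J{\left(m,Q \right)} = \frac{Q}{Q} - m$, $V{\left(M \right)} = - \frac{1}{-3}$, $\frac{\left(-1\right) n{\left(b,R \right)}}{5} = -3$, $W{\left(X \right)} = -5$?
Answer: $1764$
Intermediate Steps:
$n{\left(b,R \right)} = 15$ ($n{\left(b,R \right)} = \left(-5\right) \left(-3\right) = 15$)
$V{\left(M \right)} = \frac{1}{3}$ ($V{\left(M \right)} = \left(-1\right) \left(- \frac{1}{3}\right) = \frac{1}{3}$)
$J{\left(m,Q \right)} = 1 - m$
$x{\left(g,E \right)} = - 4 E$
$v{\left(Y \right)} = - 3 Y$ ($v{\left(Y \right)} = Y - 4 Y = - 3 Y$)
$v^{2}{\left(J{\left(n{\left(W{\left(-5 \right)},-2 \right)},U \right)} \right)} = \left(- 3 \left(1 - 15\right)\right)^{2} = \left(\left(-3\right) \left(-14\right)\right)^{2} = 42^{2} = 1764$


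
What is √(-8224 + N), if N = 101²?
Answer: √1977 ≈ 44.463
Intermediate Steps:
N = 10201
√(-8224 + N) = √(-8224 + 10201) = √1977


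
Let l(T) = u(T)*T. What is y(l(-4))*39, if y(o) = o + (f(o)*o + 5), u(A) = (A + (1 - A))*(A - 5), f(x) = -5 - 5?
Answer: -12441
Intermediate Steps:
f(x) = -10
u(A) = -5 + A (u(A) = 1*(-5 + A) = -5 + A)
l(T) = T*(-5 + T) (l(T) = (-5 + T)*T = T*(-5 + T))
y(o) = 5 - 9*o (y(o) = o + (-10*o + 5) = o + (5 - 10*o) = 5 - 9*o)
y(l(-4))*39 = (5 - (-36)*(-5 - 4))*39 = (5 - (-36)*(-9))*39 = (5 - 9*36)*39 = (5 - 324)*39 = -319*39 = -12441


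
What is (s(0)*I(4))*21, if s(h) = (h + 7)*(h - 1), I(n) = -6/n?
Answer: 441/2 ≈ 220.50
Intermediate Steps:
s(h) = (-1 + h)*(7 + h) (s(h) = (7 + h)*(-1 + h) = (-1 + h)*(7 + h))
(s(0)*I(4))*21 = ((-7 + 0² + 6*0)*(-6/4))*21 = ((-7 + 0 + 0)*(-6*¼))*21 = -7*(-3/2)*21 = (21/2)*21 = 441/2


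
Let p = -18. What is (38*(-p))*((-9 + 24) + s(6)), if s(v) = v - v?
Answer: 10260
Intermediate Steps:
s(v) = 0
(38*(-p))*((-9 + 24) + s(6)) = (38*(-1*(-18)))*((-9 + 24) + 0) = (38*18)*(15 + 0) = 684*15 = 10260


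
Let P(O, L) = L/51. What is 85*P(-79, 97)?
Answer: 485/3 ≈ 161.67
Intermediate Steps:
P(O, L) = L/51 (P(O, L) = L*(1/51) = L/51)
85*P(-79, 97) = 85*((1/51)*97) = 85*(97/51) = 485/3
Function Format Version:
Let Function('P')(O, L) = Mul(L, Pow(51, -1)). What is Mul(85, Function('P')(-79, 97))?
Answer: Rational(485, 3) ≈ 161.67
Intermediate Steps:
Function('P')(O, L) = Mul(Rational(1, 51), L) (Function('P')(O, L) = Mul(L, Rational(1, 51)) = Mul(Rational(1, 51), L))
Mul(85, Function('P')(-79, 97)) = Mul(85, Mul(Rational(1, 51), 97)) = Mul(85, Rational(97, 51)) = Rational(485, 3)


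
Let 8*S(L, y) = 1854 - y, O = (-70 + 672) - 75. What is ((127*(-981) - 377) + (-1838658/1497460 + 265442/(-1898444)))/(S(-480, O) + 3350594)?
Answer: -177628519862872416/4762843723026104185 ≈ -0.037295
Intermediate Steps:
O = 527 (O = 602 - 75 = 527)
S(L, y) = 927/4 - y/8 (S(L, y) = (1854 - y)/8 = 927/4 - y/8)
((127*(-981) - 377) + (-1838658/1497460 + 265442/(-1898444)))/(S(-480, O) + 3350594) = ((127*(-981) - 377) + (-1838658/1497460 + 265442/(-1898444)))/((927/4 - ⅛*527) + 3350594) = ((-124587 - 377) + (-1838658*1/1497460 + 265442*(-1/1898444)))/((927/4 - 527/8) + 3350594) = (-124964 + (-919329/748730 - 132721/949222))/(1327/8 + 3350594) = (-124964 - 243004876592/177677747015)/(26806079/8) = -22203564982859052/177677747015*8/26806079 = -177628519862872416/4762843723026104185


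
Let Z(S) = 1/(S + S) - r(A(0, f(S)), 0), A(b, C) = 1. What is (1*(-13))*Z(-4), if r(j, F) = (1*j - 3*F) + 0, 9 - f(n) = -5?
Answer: 117/8 ≈ 14.625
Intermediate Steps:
f(n) = 14 (f(n) = 9 - 1*(-5) = 9 + 5 = 14)
r(j, F) = j - 3*F (r(j, F) = (j - 3*F) + 0 = j - 3*F)
Z(S) = -1 + 1/(2*S) (Z(S) = 1/(S + S) - (1 - 3*0) = 1/(2*S) - (1 + 0) = 1/(2*S) - 1*1 = 1/(2*S) - 1 = -1 + 1/(2*S))
(1*(-13))*Z(-4) = (1*(-13))*((½ - 1*(-4))/(-4)) = -(-13)*(½ + 4)/4 = -(-13)*9/(4*2) = -13*(-9/8) = 117/8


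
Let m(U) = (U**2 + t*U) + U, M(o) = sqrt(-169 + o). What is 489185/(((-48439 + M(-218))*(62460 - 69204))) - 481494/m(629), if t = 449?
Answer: -584841028517316871/826107773103768864 + 489185*I*sqrt(43)/5274565818784 ≈ -0.70795 + 6.0816e-7*I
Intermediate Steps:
m(U) = U**2 + 450*U (m(U) = (U**2 + 449*U) + U = U**2 + 450*U)
489185/(((-48439 + M(-218))*(62460 - 69204))) - 481494/m(629) = 489185/(((-48439 + sqrt(-169 - 218))*(62460 - 69204))) - 481494*1/(629*(450 + 629)) = 489185/(((-48439 + sqrt(-387))*(-6744))) - 481494/(629*1079) = 489185/(((-48439 + 3*I*sqrt(43))*(-6744))) - 481494/678691 = 489185/(326672616 - 20232*I*sqrt(43)) - 481494*1/678691 = 489185/(326672616 - 20232*I*sqrt(43)) - 37038/52207 = -37038/52207 + 489185/(326672616 - 20232*I*sqrt(43))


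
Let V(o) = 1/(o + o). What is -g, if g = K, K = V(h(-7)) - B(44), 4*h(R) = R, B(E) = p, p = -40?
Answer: -278/7 ≈ -39.714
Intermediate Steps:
B(E) = -40
h(R) = R/4
V(o) = 1/(2*o)
K = 278/7 (K = 1/(2*(((¼)*(-7)))) - 1*(-40) = 1/(2*(-7/4)) + 40 = (½)*(-4/7) + 40 = -2/7 + 40 = 278/7 ≈ 39.714)
g = 278/7 ≈ 39.714
-g = -1*278/7 = -278/7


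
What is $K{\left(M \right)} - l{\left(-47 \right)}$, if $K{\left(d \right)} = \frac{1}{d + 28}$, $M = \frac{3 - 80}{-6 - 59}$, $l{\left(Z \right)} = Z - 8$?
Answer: $\frac{104400}{1897} \approx 55.034$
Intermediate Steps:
$l{\left(Z \right)} = -8 + Z$ ($l{\left(Z \right)} = Z - 8 = -8 + Z$)
$M = \frac{77}{65}$ ($M = - \frac{77}{-65} = \left(-77\right) \left(- \frac{1}{65}\right) = \frac{77}{65} \approx 1.1846$)
$K{\left(d \right)} = \frac{1}{28 + d}$
$K{\left(M \right)} - l{\left(-47 \right)} = \frac{1}{28 + \frac{77}{65}} - \left(-8 - 47\right) = \frac{1}{\frac{1897}{65}} - -55 = \frac{65}{1897} + 55 = \frac{104400}{1897}$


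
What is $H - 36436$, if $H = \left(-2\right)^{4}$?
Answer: $-36420$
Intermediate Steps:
$H = 16$
$H - 36436 = 16 - 36436 = -36420$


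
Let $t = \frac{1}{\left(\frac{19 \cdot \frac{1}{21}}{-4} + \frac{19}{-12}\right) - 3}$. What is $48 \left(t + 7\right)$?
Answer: $\frac{32928}{101} \approx 326.02$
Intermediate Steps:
$t = - \frac{21}{101}$ ($t = \frac{1}{\left(19 \cdot \frac{1}{21} \left(- \frac{1}{4}\right) + 19 \left(- \frac{1}{12}\right)\right) - 3} = \frac{1}{\left(\frac{19}{21} \left(- \frac{1}{4}\right) - \frac{19}{12}\right) - 3} = \frac{1}{\left(- \frac{19}{84} - \frac{19}{12}\right) - 3} = \frac{1}{- \frac{38}{21} - 3} = \frac{1}{- \frac{101}{21}} = - \frac{21}{101} \approx -0.20792$)
$48 \left(t + 7\right) = 48 \left(- \frac{21}{101} + 7\right) = 48 \cdot \frac{686}{101} = \frac{32928}{101}$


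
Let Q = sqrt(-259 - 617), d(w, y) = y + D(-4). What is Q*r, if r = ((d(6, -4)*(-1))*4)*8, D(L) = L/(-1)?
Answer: 0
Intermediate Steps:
D(L) = -L (D(L) = L*(-1) = -L)
d(w, y) = 4 + y (d(w, y) = y - 1*(-4) = y + 4 = 4 + y)
Q = 2*I*sqrt(219) (Q = sqrt(-876) = 2*I*sqrt(219) ≈ 29.597*I)
r = 0 (r = (((4 - 4)*(-1))*4)*8 = ((0*(-1))*4)*8 = (0*4)*8 = 0*8 = 0)
Q*r = (2*I*sqrt(219))*0 = 0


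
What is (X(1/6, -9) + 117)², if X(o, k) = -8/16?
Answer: 54289/4 ≈ 13572.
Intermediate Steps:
X(o, k) = -½ (X(o, k) = -8*1/16 = -½)
(X(1/6, -9) + 117)² = (-½ + 117)² = (233/2)² = 54289/4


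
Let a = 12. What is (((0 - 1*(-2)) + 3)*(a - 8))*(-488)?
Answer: -9760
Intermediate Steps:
(((0 - 1*(-2)) + 3)*(a - 8))*(-488) = (((0 - 1*(-2)) + 3)*(12 - 8))*(-488) = (((0 + 2) + 3)*4)*(-488) = ((2 + 3)*4)*(-488) = (5*4)*(-488) = 20*(-488) = -9760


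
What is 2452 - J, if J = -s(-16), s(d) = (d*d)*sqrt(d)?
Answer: 2452 + 1024*I ≈ 2452.0 + 1024.0*I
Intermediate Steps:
s(d) = d**(5/2) (s(d) = d**2*sqrt(d) = d**(5/2))
J = -1024*I (J = -(-16)**(5/2) = -1024*I ≈ -1024.0*I)
2452 - J = 2452 - (-1024)*I = 2452 + 1024*I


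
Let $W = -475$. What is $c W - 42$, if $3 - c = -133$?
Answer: $-64642$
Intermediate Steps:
$c = 136$ ($c = 3 - -133 = 3 + 133 = 136$)
$c W - 42 = 136 \left(-475\right) - 42 = -64600 - 42 = -64642$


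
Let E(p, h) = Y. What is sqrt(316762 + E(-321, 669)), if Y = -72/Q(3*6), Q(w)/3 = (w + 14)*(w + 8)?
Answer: sqrt(856524370)/52 ≈ 562.82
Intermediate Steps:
Q(w) = 3*(8 + w)*(14 + w) (Q(w) = 3*((w + 14)*(w + 8)) = 3*((14 + w)*(8 + w)) = 3*((8 + w)*(14 + w)) = 3*(8 + w)*(14 + w))
Y = -3/104 (Y = -72/(336 + 3*(3*6)**2 + 66*(3*6)) = -72/(336 + 3*18**2 + 66*18) = -72/(336 + 3*324 + 1188) = -72/(336 + 972 + 1188) = -72/2496 = -72*1/2496 = -3/104 ≈ -0.028846)
E(p, h) = -3/104
sqrt(316762 + E(-321, 669)) = sqrt(316762 - 3/104) = sqrt(32943245/104) = sqrt(856524370)/52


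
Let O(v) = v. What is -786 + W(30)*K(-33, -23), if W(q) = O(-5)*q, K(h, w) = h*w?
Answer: -114636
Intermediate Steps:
W(q) = -5*q
-786 + W(30)*K(-33, -23) = -786 + (-5*30)*(-33*(-23)) = -786 - 150*759 = -786 - 113850 = -114636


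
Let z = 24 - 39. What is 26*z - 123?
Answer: -513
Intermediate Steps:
z = -15
26*z - 123 = 26*(-15) - 123 = -390 - 123 = -513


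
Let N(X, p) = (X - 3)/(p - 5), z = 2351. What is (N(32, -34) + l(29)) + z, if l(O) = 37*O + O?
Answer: 134638/39 ≈ 3452.3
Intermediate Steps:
l(O) = 38*O
N(X, p) = (-3 + X)/(-5 + p)
(N(32, -34) + l(29)) + z = ((-3 + 32)/(-5 - 34) + 38*29) + 2351 = (29/(-39) + 1102) + 2351 = (-1/39*29 + 1102) + 2351 = (-29/39 + 1102) + 2351 = 42949/39 + 2351 = 134638/39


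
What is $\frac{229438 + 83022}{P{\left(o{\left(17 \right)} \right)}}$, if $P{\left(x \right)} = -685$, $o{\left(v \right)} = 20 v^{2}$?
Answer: $- \frac{62492}{137} \approx -456.15$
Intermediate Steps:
$\frac{229438 + 83022}{P{\left(o{\left(17 \right)} \right)}} = \frac{229438 + 83022}{-685} = 312460 \left(- \frac{1}{685}\right) = - \frac{62492}{137}$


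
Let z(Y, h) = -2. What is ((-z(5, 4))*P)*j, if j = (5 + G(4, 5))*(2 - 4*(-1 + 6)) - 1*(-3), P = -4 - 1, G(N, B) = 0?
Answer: 870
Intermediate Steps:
P = -5
j = -87 (j = (5 + 0)*(2 - 4*(-1 + 6)) - 1*(-3) = 5*(2 - 4*5) + 3 = 5*(2 - 20) + 3 = 5*(-18) + 3 = -90 + 3 = -87)
((-z(5, 4))*P)*j = (-1*(-2)*(-5))*(-87) = (2*(-5))*(-87) = -10*(-87) = 870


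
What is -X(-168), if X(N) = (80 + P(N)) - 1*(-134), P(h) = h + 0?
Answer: -46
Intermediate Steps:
P(h) = h
X(N) = 214 + N (X(N) = (80 + N) - 1*(-134) = (80 + N) + 134 = 214 + N)
-X(-168) = -(214 - 168) = -1*46 = -46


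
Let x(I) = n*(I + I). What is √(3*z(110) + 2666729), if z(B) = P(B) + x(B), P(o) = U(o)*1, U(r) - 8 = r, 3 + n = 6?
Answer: √2669063 ≈ 1633.7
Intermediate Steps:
n = 3 (n = -3 + 6 = 3)
U(r) = 8 + r
x(I) = 6*I (x(I) = 3*(I + I) = 3*(2*I) = 6*I)
P(o) = 8 + o (P(o) = (8 + o)*1 = 8 + o)
z(B) = 8 + 7*B (z(B) = (8 + B) + 6*B = 8 + 7*B)
√(3*z(110) + 2666729) = √(3*(8 + 7*110) + 2666729) = √(3*(8 + 770) + 2666729) = √(3*778 + 2666729) = √(2334 + 2666729) = √2669063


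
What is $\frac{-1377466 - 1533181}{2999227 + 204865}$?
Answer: $- \frac{2910647}{3204092} \approx -0.90842$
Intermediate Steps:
$\frac{-1377466 - 1533181}{2999227 + 204865} = \frac{-1377466 - 1533181}{3204092} = \left(-2910647\right) \frac{1}{3204092} = - \frac{2910647}{3204092}$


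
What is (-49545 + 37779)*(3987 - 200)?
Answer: -44557842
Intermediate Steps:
(-49545 + 37779)*(3987 - 200) = -11766*3787 = -44557842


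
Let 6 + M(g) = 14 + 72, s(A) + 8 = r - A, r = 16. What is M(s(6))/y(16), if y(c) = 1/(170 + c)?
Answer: 14880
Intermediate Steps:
s(A) = 8 - A (s(A) = -8 + (16 - A) = 8 - A)
M(g) = 80 (M(g) = -6 + (14 + 72) = -6 + 86 = 80)
M(s(6))/y(16) = 80/(1/(170 + 16)) = 80/(1/186) = 80*186 = 14880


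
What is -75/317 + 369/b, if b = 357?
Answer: 30066/37723 ≈ 0.79702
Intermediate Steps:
-75/317 + 369/b = -75/317 + 369/357 = -75*1/317 + 369*(1/357) = -75/317 + 123/119 = 30066/37723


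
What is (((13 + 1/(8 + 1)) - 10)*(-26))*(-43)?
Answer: 31304/9 ≈ 3478.2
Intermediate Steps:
(((13 + 1/(8 + 1)) - 10)*(-26))*(-43) = (((13 + 1/9) - 10)*(-26))*(-43) = (((13 + ⅑) - 10)*(-26))*(-43) = ((118/9 - 10)*(-26))*(-43) = ((28/9)*(-26))*(-43) = -728/9*(-43) = 31304/9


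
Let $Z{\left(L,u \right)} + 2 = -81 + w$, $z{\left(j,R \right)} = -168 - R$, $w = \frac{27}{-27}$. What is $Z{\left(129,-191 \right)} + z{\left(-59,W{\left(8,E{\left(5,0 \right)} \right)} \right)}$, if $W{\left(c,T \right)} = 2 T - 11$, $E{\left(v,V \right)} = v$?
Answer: $-251$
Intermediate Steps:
$w = -1$ ($w = 27 \left(- \frac{1}{27}\right) = -1$)
$W{\left(c,T \right)} = -11 + 2 T$
$Z{\left(L,u \right)} = -84$ ($Z{\left(L,u \right)} = -2 - 82 = -84$)
$Z{\left(129,-191 \right)} + z{\left(-59,W{\left(8,E{\left(5,0 \right)} \right)} \right)} = -84 - \left(157 + 10\right) = -84 - 167 = -251$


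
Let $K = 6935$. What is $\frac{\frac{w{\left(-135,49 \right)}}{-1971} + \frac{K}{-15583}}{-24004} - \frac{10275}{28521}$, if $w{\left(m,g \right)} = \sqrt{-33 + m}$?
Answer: $- \frac{1281070156055}{3556134534324} + \frac{i \sqrt{42}}{23655942} \approx -0.36024 + 2.7396 \cdot 10^{-7} i$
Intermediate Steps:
$\frac{\frac{w{\left(-135,49 \right)}}{-1971} + \frac{K}{-15583}}{-24004} - \frac{10275}{28521} = \frac{\frac{\sqrt{-33 - 135}}{-1971} + \frac{6935}{-15583}}{-24004} - \frac{10275}{28521} = \left(\sqrt{-168} \left(- \frac{1}{1971}\right) + 6935 \left(- \frac{1}{15583}\right)\right) \left(- \frac{1}{24004}\right) - \frac{3425}{9507} = \left(2 i \sqrt{42} \left(- \frac{1}{1971}\right) - \frac{6935}{15583}\right) \left(- \frac{1}{24004}\right) - \frac{3425}{9507} = \left(- \frac{2 i \sqrt{42}}{1971} - \frac{6935}{15583}\right) \left(- \frac{1}{24004}\right) - \frac{3425}{9507} = \left(- \frac{6935}{15583} - \frac{2 i \sqrt{42}}{1971}\right) \left(- \frac{1}{24004}\right) - \frac{3425}{9507} = \left(\frac{6935}{374054332} + \frac{i \sqrt{42}}{23655942}\right) - \frac{3425}{9507} = - \frac{1281070156055}{3556134534324} + \frac{i \sqrt{42}}{23655942}$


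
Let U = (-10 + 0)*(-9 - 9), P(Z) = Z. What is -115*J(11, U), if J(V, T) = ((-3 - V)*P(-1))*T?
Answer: -289800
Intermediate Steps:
U = 180 (U = -10*(-18) = 180)
J(V, T) = T*(3 + V) (J(V, T) = ((-3 - V)*(-1))*T = (3 + V)*T = T*(3 + V))
-115*J(11, U) = -20700*(3 + 11) = -20700*14 = -115*2520 = -289800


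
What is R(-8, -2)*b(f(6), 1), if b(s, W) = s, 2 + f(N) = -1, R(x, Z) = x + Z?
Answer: 30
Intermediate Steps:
R(x, Z) = Z + x
f(N) = -3 (f(N) = -2 - 1 = -3)
R(-8, -2)*b(f(6), 1) = (-2 - 8)*(-3) = -10*(-3) = 30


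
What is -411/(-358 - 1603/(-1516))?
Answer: 207692/180375 ≈ 1.1514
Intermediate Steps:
-411/(-358 - 1603/(-1516)) = -411/(-358 - 1603*(-1/1516)) = -411/(-358 + 1603/1516) = -411/(-541125/1516) = -411*(-1516/541125) = 207692/180375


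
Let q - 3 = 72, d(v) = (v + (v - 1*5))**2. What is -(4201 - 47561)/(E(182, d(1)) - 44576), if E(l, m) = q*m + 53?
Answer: -5420/5481 ≈ -0.98887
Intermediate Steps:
d(v) = (-5 + 2*v)**2 (d(v) = (v + (v - 5))**2 = (v + (-5 + v))**2 = (-5 + 2*v)**2)
q = 75 (q = 3 + 72 = 75)
E(l, m) = 53 + 75*m (E(l, m) = 75*m + 53 = 53 + 75*m)
-(4201 - 47561)/(E(182, d(1)) - 44576) = -(4201 - 47561)/((53 + 75*(-5 + 2*1)**2) - 44576) = -(-43360)/((53 + 75*(-5 + 2)**2) - 44576) = -(-43360)/((53 + 75*(-3)**2) - 44576) = -(-43360)/((53 + 75*9) - 44576) = -(-43360)/((53 + 675) - 44576) = -(-43360)/(728 - 44576) = -(-43360)/(-43848) = -(-43360)*(-1)/43848 = -1*5420/5481 = -5420/5481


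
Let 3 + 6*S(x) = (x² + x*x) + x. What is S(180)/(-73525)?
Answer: -21659/147050 ≈ -0.14729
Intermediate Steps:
S(x) = -½ + x²/3 + x/6 (S(x) = -½ + ((x² + x*x) + x)/6 = -½ + ((x² + x²) + x)/6 = -½ + (2*x² + x)/6 = -½ + (x + 2*x²)/6 = -½ + (x²/3 + x/6) = -½ + x²/3 + x/6)
S(180)/(-73525) = (-½ + (⅓)*180² + (⅙)*180)/(-73525) = (-½ + (⅓)*32400 + 30)*(-1/73525) = (-½ + 10800 + 30)*(-1/73525) = (21659/2)*(-1/73525) = -21659/147050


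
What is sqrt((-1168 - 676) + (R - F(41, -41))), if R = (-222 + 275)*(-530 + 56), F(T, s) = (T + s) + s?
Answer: 5*I*sqrt(1077) ≈ 164.09*I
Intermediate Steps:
F(T, s) = T + 2*s
R = -25122 (R = 53*(-474) = -25122)
sqrt((-1168 - 676) + (R - F(41, -41))) = sqrt((-1168 - 676) + (-25122 - (41 + 2*(-41)))) = sqrt(-1844 + (-25122 - (41 - 82))) = sqrt(-1844 + (-25122 - 1*(-41))) = sqrt(-1844 + (-25122 + 41)) = sqrt(-1844 - 25081) = sqrt(-26925) = 5*I*sqrt(1077)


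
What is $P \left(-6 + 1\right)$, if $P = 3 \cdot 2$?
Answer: $-30$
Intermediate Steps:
$P = 6$
$P \left(-6 + 1\right) = 6 \left(-6 + 1\right) = 6 \left(-5\right) = -30$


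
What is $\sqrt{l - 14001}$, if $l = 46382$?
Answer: $\sqrt{32381} \approx 179.95$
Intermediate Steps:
$\sqrt{l - 14001} = \sqrt{46382 - 14001} = \sqrt{32381}$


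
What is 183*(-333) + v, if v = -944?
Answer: -61883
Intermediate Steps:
183*(-333) + v = 183*(-333) - 944 = -60939 - 944 = -61883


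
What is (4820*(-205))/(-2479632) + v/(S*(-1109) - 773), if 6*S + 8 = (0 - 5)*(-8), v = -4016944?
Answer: 7475363226031/12437214204 ≈ 601.05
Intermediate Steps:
S = 16/3 (S = -4/3 + ((0 - 5)*(-8))/6 = -4/3 + (-5*(-8))/6 = -4/3 + (⅙)*40 = -4/3 + 20/3 = 16/3 ≈ 5.3333)
(4820*(-205))/(-2479632) + v/(S*(-1109) - 773) = (4820*(-205))/(-2479632) - 4016944/((16/3)*(-1109) - 773) = -988100*(-1/2479632) - 4016944/(-17744/3 - 773) = 247025/619908 - 4016944/(-20063/3) = 247025/619908 - 4016944*(-3/20063) = 247025/619908 + 12050832/20063 = 7475363226031/12437214204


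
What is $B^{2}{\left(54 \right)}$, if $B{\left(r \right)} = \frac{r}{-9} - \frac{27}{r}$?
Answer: $\frac{169}{4} \approx 42.25$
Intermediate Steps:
$B{\left(r \right)} = - \frac{27}{r} - \frac{r}{9}$ ($B{\left(r \right)} = r \left(- \frac{1}{9}\right) - \frac{27}{r} = - \frac{r}{9} - \frac{27}{r} = - \frac{27}{r} - \frac{r}{9}$)
$B^{2}{\left(54 \right)} = \left(- \frac{27}{54} - 6\right)^{2} = \left(\left(-27\right) \frac{1}{54} - 6\right)^{2} = \left(- \frac{1}{2} - 6\right)^{2} = \left(- \frac{13}{2}\right)^{2} = \frac{169}{4}$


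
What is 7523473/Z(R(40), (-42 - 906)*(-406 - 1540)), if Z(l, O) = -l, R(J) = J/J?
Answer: -7523473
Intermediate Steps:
R(J) = 1
7523473/Z(R(40), (-42 - 906)*(-406 - 1540)) = 7523473/((-1*1)) = 7523473/(-1) = 7523473*(-1) = -7523473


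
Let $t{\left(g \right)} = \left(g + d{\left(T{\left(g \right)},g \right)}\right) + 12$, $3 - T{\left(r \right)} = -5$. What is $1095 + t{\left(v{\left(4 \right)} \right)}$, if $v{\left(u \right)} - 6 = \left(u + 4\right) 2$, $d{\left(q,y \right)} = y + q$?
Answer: $1159$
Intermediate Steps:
$T{\left(r \right)} = 8$ ($T{\left(r \right)} = 3 - -5 = 3 + 5 = 8$)
$d{\left(q,y \right)} = q + y$
$v{\left(u \right)} = 14 + 2 u$ ($v{\left(u \right)} = 6 + \left(u + 4\right) 2 = 6 + \left(4 + u\right) 2 = 6 + \left(8 + 2 u\right) = 14 + 2 u$)
$t{\left(g \right)} = 20 + 2 g$ ($t{\left(g \right)} = \left(g + \left(8 + g\right)\right) + 12 = \left(8 + 2 g\right) + 12 = 20 + 2 g$)
$1095 + t{\left(v{\left(4 \right)} \right)} = 1095 + \left(20 + 2 \left(14 + 2 \cdot 4\right)\right) = 1095 + \left(20 + 2 \left(14 + 8\right)\right) = 1095 + \left(20 + 2 \cdot 22\right) = 1095 + \left(20 + 44\right) = 1095 + 64 = 1159$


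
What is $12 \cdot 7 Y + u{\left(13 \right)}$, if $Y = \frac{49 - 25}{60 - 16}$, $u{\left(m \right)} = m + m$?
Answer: $\frac{790}{11} \approx 71.818$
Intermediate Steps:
$u{\left(m \right)} = 2 m$
$Y = \frac{6}{11}$ ($Y = \frac{24}{44} = 24 \cdot \frac{1}{44} = \frac{6}{11} \approx 0.54545$)
$12 \cdot 7 Y + u{\left(13 \right)} = 12 \cdot 7 \cdot \frac{6}{11} + 2 \cdot 13 = 84 \cdot \frac{6}{11} + 26 = \frac{504}{11} + 26 = \frac{790}{11}$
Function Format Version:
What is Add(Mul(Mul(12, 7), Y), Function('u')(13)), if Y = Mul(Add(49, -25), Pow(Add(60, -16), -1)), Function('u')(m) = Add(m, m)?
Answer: Rational(790, 11) ≈ 71.818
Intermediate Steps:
Function('u')(m) = Mul(2, m)
Y = Rational(6, 11) (Y = Mul(24, Pow(44, -1)) = Mul(24, Rational(1, 44)) = Rational(6, 11) ≈ 0.54545)
Add(Mul(Mul(12, 7), Y), Function('u')(13)) = Add(Mul(Mul(12, 7), Rational(6, 11)), Mul(2, 13)) = Add(Mul(84, Rational(6, 11)), 26) = Add(Rational(504, 11), 26) = Rational(790, 11)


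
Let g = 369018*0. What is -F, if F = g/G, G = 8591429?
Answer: 0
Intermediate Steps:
g = 0
F = 0 (F = 0/8591429 = 0*(1/8591429) = 0)
-F = -1*0 = 0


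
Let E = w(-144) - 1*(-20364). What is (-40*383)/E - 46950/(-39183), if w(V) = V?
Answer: 5817424/13204671 ≈ 0.44056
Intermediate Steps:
E = 20220 (E = -144 - 1*(-20364) = -144 + 20364 = 20220)
(-40*383)/E - 46950/(-39183) = -40*383/20220 - 46950/(-39183) = -15320*1/20220 - 46950*(-1/39183) = -766/1011 + 15650/13061 = 5817424/13204671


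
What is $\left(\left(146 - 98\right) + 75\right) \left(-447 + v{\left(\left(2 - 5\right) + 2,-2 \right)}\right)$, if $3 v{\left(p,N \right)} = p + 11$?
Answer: $-54571$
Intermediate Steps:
$v{\left(p,N \right)} = \frac{11}{3} + \frac{p}{3}$ ($v{\left(p,N \right)} = \frac{p + 11}{3} = \frac{11 + p}{3} = \frac{11}{3} + \frac{p}{3}$)
$\left(\left(146 - 98\right) + 75\right) \left(-447 + v{\left(\left(2 - 5\right) + 2,-2 \right)}\right) = \left(\left(146 - 98\right) + 75\right) \left(-447 + \left(\frac{11}{3} + \frac{\left(2 - 5\right) + 2}{3}\right)\right) = \left(48 + 75\right) \left(-447 + \left(\frac{11}{3} + \frac{-3 + 2}{3}\right)\right) = 123 \left(-447 + \left(\frac{11}{3} + \frac{1}{3} \left(-1\right)\right)\right) = 123 \left(-447 + \left(\frac{11}{3} - \frac{1}{3}\right)\right) = 123 \left(-447 + \frac{10}{3}\right) = 123 \left(- \frac{1331}{3}\right) = -54571$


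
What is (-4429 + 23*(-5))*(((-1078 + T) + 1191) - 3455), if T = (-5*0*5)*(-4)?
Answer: 15186048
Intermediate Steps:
T = 0 (T = (0*5)*(-4) = 0*(-4) = 0)
(-4429 + 23*(-5))*(((-1078 + T) + 1191) - 3455) = (-4429 + 23*(-5))*(((-1078 + 0) + 1191) - 3455) = (-4429 - 115)*((-1078 + 1191) - 3455) = -4544*(113 - 3455) = -4544*(-3342) = 15186048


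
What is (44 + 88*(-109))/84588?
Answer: -341/3021 ≈ -0.11288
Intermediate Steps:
(44 + 88*(-109))/84588 = (44 - 9592)*(1/84588) = -9548*1/84588 = -341/3021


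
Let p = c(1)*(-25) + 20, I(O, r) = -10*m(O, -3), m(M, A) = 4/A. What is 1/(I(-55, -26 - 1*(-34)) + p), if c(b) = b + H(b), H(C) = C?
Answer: -3/50 ≈ -0.060000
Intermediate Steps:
c(b) = 2*b (c(b) = b + b = 2*b)
I(O, r) = 40/3 (I(O, r) = -40/(-3) = -40*(-1)/3 = -10*(-4/3) = 40/3)
p = -30 (p = (2*1)*(-25) + 20 = 2*(-25) + 20 = -50 + 20 = -30)
1/(I(-55, -26 - 1*(-34)) + p) = 1/(40/3 - 30) = 1/(-50/3) = -3/50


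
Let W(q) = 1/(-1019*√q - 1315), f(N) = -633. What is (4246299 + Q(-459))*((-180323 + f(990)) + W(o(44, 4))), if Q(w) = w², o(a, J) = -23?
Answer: 4456980*(-184394164*√23 + 237957141*I)/(-1315*I + 1019*√23) ≈ -8.0652e+11 + 832.0*I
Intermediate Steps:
W(q) = 1/(-1315 - 1019*√q)
(4246299 + Q(-459))*((-180323 + f(990)) + W(o(44, 4))) = (4246299 + (-459)²)*((-180323 - 633) - 1/(1315 + 1019*√(-23))) = (4246299 + 210681)*(-180956 - 1/(1315 + 1019*(I*√23))) = 4456980*(-180956 - 1/(1315 + 1019*I*√23)) = -806517272880 - 4456980/(1315 + 1019*I*√23)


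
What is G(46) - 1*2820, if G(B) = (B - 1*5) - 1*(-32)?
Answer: -2747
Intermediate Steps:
G(B) = 27 + B (G(B) = (B - 5) + 32 = (-5 + B) + 32 = 27 + B)
G(46) - 1*2820 = (27 + 46) - 1*2820 = 73 - 2820 = -2747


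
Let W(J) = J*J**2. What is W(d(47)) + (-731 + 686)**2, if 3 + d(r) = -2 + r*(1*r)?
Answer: 10706187689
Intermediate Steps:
d(r) = -5 + r**2 (d(r) = -3 + (-2 + r*(1*r)) = -3 + (-2 + r*r) = -3 + (-2 + r**2) = -5 + r**2)
W(J) = J**3
W(d(47)) + (-731 + 686)**2 = (-5 + 47**2)**3 + (-731 + 686)**2 = (-5 + 2209)**3 + (-45)**2 = 2204**3 + 2025 = 10706185664 + 2025 = 10706187689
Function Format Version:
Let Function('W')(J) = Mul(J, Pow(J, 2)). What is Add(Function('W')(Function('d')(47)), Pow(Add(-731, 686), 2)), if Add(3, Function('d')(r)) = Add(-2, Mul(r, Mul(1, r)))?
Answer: 10706187689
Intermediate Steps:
Function('d')(r) = Add(-5, Pow(r, 2)) (Function('d')(r) = Add(-3, Add(-2, Mul(r, Mul(1, r)))) = Add(-3, Add(-2, Mul(r, r))) = Add(-3, Add(-2, Pow(r, 2))) = Add(-5, Pow(r, 2)))
Function('W')(J) = Pow(J, 3)
Add(Function('W')(Function('d')(47)), Pow(Add(-731, 686), 2)) = Add(Pow(Add(-5, Pow(47, 2)), 3), Pow(Add(-731, 686), 2)) = Add(Pow(Add(-5, 2209), 3), Pow(-45, 2)) = Add(Pow(2204, 3), 2025) = Add(10706185664, 2025) = 10706187689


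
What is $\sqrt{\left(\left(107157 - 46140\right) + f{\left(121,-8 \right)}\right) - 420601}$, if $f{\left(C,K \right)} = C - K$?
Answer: $i \sqrt{359455} \approx 599.55 i$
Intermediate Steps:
$\sqrt{\left(\left(107157 - 46140\right) + f{\left(121,-8 \right)}\right) - 420601} = \sqrt{\left(\left(107157 - 46140\right) + \left(121 - -8\right)\right) - 420601} = \sqrt{\left(61017 + \left(121 + 8\right)\right) - 420601} = \sqrt{\left(61017 + 129\right) - 420601} = \sqrt{61146 - 420601} = \sqrt{-359455} = i \sqrt{359455}$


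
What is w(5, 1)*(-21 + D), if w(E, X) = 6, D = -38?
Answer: -354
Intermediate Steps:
w(5, 1)*(-21 + D) = 6*(-21 - 38) = 6*(-59) = -354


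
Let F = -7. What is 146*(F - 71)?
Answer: -11388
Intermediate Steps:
146*(F - 71) = 146*(-7 - 71) = 146*(-78) = -11388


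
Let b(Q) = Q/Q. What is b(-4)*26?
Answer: 26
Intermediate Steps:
b(Q) = 1
b(-4)*26 = 1*26 = 26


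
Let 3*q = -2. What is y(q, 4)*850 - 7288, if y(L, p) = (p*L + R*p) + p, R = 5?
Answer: 32536/3 ≈ 10845.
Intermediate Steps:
q = -⅔ (q = (⅓)*(-2) = -⅔ ≈ -0.66667)
y(L, p) = 6*p + L*p (y(L, p) = (p*L + 5*p) + p = (L*p + 5*p) + p = (5*p + L*p) + p = 6*p + L*p)
y(q, 4)*850 - 7288 = (4*(6 - ⅔))*850 - 7288 = (4*(16/3))*850 - 7288 = (64/3)*850 - 7288 = 54400/3 - 7288 = 32536/3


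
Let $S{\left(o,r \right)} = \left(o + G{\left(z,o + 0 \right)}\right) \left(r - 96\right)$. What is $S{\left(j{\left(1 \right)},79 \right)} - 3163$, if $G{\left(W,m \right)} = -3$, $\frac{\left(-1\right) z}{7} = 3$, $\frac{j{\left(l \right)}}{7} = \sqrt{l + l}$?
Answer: $-3112 - 119 \sqrt{2} \approx -3280.3$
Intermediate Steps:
$j{\left(l \right)} = 7 \sqrt{2} \sqrt{l}$ ($j{\left(l \right)} = 7 \sqrt{l + l} = 7 \sqrt{2 l} = 7 \sqrt{2} \sqrt{l}$)
$z = -21$ ($z = \left(-7\right) 3 = -21$)
$S{\left(o,r \right)} = \left(-96 + r\right) \left(-3 + o\right)$ ($S{\left(o,r \right)} = \left(o - 3\right) \left(r - 96\right) = \left(-3 + o\right) \left(-96 + r\right) = \left(-96 + r\right) \left(-3 + o\right)$)
$S{\left(j{\left(1 \right)},79 \right)} - 3163 = \left(288 - 96 \cdot 7 \sqrt{2} \sqrt{1} - 237 + 7 \sqrt{2} \sqrt{1} \cdot 79\right) - 3163 = \left(288 - 96 \cdot 7 \sqrt{2} \cdot 1 - 237 + 7 \sqrt{2} \cdot 1 \cdot 79\right) - 3163 = \left(288 - 96 \cdot 7 \sqrt{2} - 237 + 7 \sqrt{2} \cdot 79\right) - 3163 = \left(288 - 672 \sqrt{2} - 237 + 553 \sqrt{2}\right) - 3163 = \left(51 - 119 \sqrt{2}\right) - 3163 = -3112 - 119 \sqrt{2}$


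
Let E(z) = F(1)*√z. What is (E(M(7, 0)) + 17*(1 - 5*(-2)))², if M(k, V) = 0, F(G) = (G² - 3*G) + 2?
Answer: 34969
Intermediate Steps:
F(G) = 2 + G² - 3*G
E(z) = 0 (E(z) = (2 + 1² - 3*1)*√z = (2 + 1 - 3)*√z = 0*√z = 0)
(E(M(7, 0)) + 17*(1 - 5*(-2)))² = (0 + 17*(1 - 5*(-2)))² = (0 + 17*(1 + 10))² = (0 + 17*11)² = (0 + 187)² = 187² = 34969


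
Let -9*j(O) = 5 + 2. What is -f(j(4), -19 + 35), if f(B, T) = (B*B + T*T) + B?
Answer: -20722/81 ≈ -255.83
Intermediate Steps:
j(O) = -7/9 (j(O) = -(5 + 2)/9 = -⅑*7 = -7/9)
f(B, T) = B + B² + T² (f(B, T) = (B² + T²) + B = B + B² + T²)
-f(j(4), -19 + 35) = -(-7/9 + (-7/9)² + (-19 + 35)²) = -(-7/9 + 49/81 + 16²) = -(-7/9 + 49/81 + 256) = -1*20722/81 = -20722/81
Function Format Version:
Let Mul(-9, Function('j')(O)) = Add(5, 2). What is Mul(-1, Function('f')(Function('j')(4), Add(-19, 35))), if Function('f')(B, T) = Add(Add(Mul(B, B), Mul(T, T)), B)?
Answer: Rational(-20722, 81) ≈ -255.83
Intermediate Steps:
Function('j')(O) = Rational(-7, 9) (Function('j')(O) = Mul(Rational(-1, 9), Add(5, 2)) = Mul(Rational(-1, 9), 7) = Rational(-7, 9))
Function('f')(B, T) = Add(B, Pow(B, 2), Pow(T, 2)) (Function('f')(B, T) = Add(Add(Pow(B, 2), Pow(T, 2)), B) = Add(B, Pow(B, 2), Pow(T, 2)))
Mul(-1, Function('f')(Function('j')(4), Add(-19, 35))) = Mul(-1, Add(Rational(-7, 9), Pow(Rational(-7, 9), 2), Pow(Add(-19, 35), 2))) = Mul(-1, Add(Rational(-7, 9), Rational(49, 81), Pow(16, 2))) = Mul(-1, Add(Rational(-7, 9), Rational(49, 81), 256)) = Mul(-1, Rational(20722, 81)) = Rational(-20722, 81)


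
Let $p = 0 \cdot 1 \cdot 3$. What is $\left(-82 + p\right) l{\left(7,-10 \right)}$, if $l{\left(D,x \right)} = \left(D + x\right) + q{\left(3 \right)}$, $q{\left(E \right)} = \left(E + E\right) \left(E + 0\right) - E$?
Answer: $-984$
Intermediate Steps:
$p = 0$ ($p = 0 \cdot 3 = 0$)
$q{\left(E \right)} = - E + 2 E^{2}$ ($q{\left(E \right)} = 2 E E - E = 2 E^{2} - E = - E + 2 E^{2}$)
$l{\left(D,x \right)} = 15 + D + x$ ($l{\left(D,x \right)} = \left(D + x\right) + 3 \left(-1 + 2 \cdot 3\right) = \left(D + x\right) + 3 \left(-1 + 6\right) = \left(D + x\right) + 3 \cdot 5 = \left(D + x\right) + 15 = 15 + D + x$)
$\left(-82 + p\right) l{\left(7,-10 \right)} = \left(-82 + 0\right) \left(15 + 7 - 10\right) = \left(-82\right) 12 = -984$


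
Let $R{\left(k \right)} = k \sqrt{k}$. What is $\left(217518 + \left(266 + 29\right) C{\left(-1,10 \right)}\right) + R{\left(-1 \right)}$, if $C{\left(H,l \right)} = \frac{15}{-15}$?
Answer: $217223 - i \approx 2.1722 \cdot 10^{5} - 1.0 i$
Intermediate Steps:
$R{\left(k \right)} = k^{\frac{3}{2}}$
$C{\left(H,l \right)} = -1$ ($C{\left(H,l \right)} = 15 \left(- \frac{1}{15}\right) = -1$)
$\left(217518 + \left(266 + 29\right) C{\left(-1,10 \right)}\right) + R{\left(-1 \right)} = \left(217518 + \left(266 + 29\right) \left(-1\right)\right) + \left(-1\right)^{\frac{3}{2}} = \left(217518 + 295 \left(-1\right)\right) - i = \left(217518 - 295\right) - i = 217223 - i$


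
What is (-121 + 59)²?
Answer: 3844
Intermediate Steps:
(-121 + 59)² = (-62)² = 3844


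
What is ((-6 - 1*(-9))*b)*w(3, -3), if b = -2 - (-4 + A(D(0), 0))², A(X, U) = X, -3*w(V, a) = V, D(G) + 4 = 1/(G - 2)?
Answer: 891/4 ≈ 222.75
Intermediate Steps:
D(G) = -4 + 1/(-2 + G) (D(G) = -4 + 1/(G - 2) = -4 + 1/(-2 + G))
w(V, a) = -V/3
b = -297/4 (b = -2 - (-4 + (9 - 4*0)/(-2 + 0))² = -2 - (-4 + (9 + 0)/(-2))² = -2 - (-4 - ½*9)² = -2 - (-4 - 9/2)² = -2 - (-17/2)² = -2 - 1*289/4 = -2 - 289/4 = -297/4 ≈ -74.250)
((-6 - 1*(-9))*b)*w(3, -3) = ((-6 - 1*(-9))*(-297/4))*(-⅓*3) = ((-6 + 9)*(-297/4))*(-1) = (3*(-297/4))*(-1) = -891/4*(-1) = 891/4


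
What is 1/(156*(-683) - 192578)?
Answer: -1/299126 ≈ -3.3431e-6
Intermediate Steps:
1/(156*(-683) - 192578) = 1/(-106548 - 192578) = 1/(-299126) = -1/299126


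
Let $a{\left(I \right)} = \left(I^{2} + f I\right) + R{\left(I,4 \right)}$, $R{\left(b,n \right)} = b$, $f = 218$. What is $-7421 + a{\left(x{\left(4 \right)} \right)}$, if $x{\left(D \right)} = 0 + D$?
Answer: $-6529$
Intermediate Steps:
$x{\left(D \right)} = D$
$a{\left(I \right)} = I^{2} + 219 I$ ($a{\left(I \right)} = \left(I^{2} + 218 I\right) + I = I^{2} + 219 I$)
$-7421 + a{\left(x{\left(4 \right)} \right)} = -7421 + 4 \left(219 + 4\right) = -7421 + 4 \cdot 223 = -7421 + 892 = -6529$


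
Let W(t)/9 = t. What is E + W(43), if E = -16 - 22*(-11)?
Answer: 613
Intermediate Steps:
W(t) = 9*t
E = 226 (E = -16 + 242 = 226)
E + W(43) = 226 + 9*43 = 226 + 387 = 613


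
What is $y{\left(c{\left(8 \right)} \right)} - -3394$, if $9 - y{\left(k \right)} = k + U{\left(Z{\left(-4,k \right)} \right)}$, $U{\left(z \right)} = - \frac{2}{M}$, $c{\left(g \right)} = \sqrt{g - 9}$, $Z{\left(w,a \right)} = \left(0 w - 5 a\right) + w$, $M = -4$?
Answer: $\frac{6805}{2} - i \approx 3402.5 - 1.0 i$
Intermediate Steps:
$Z{\left(w,a \right)} = w - 5 a$ ($Z{\left(w,a \right)} = \left(0 - 5 a\right) + w = - 5 a + w = w - 5 a$)
$c{\left(g \right)} = \sqrt{-9 + g}$
$U{\left(z \right)} = \frac{1}{2}$ ($U{\left(z \right)} = - \frac{2}{-4} = \left(-2\right) \left(- \frac{1}{4}\right) = \frac{1}{2}$)
$y{\left(k \right)} = \frac{17}{2} - k$ ($y{\left(k \right)} = 9 - \left(k + \frac{1}{2}\right) = 9 - \left(\frac{1}{2} + k\right) = \frac{17}{2} - k$)
$y{\left(c{\left(8 \right)} \right)} - -3394 = \left(\frac{17}{2} - \sqrt{-9 + 8}\right) - -3394 = \left(\frac{17}{2} - \sqrt{-1}\right) + 3394 = \left(\frac{17}{2} - i\right) + 3394 = \frac{6805}{2} - i$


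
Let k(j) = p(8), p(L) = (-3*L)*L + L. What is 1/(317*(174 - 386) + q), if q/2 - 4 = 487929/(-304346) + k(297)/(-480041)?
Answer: -73049279093/4908853527858653 ≈ -1.4881e-5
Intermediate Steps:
p(L) = L - 3*L² (p(L) = -3*L² + L = L - 3*L²)
k(j) = -184 (k(j) = 8*(1 - 3*8) = 8*(1 - 24) = 8*(-23) = -184)
q = 350224307319/73049279093 (q = 8 + 2*(487929/(-304346) - 184/(-480041)) = 8 + 2*(487929*(-1/304346) - 184*(-1/480041)) = 8 + 2*(-487929/304346 + 184/480041) = 8 + 2*(-234169925425/146098558186) = 8 - 234169925425/73049279093 = 350224307319/73049279093 ≈ 4.7944)
1/(317*(174 - 386) + q) = 1/(317*(174 - 386) + 350224307319/73049279093) = 1/(317*(-212) + 350224307319/73049279093) = 1/(-67204 + 350224307319/73049279093) = 1/(-4908853527858653/73049279093) = -73049279093/4908853527858653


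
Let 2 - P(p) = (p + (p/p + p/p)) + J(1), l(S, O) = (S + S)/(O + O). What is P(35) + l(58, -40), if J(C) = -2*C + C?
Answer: -709/20 ≈ -35.450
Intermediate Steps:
J(C) = -C
l(S, O) = S/O (l(S, O) = (2*S)/((2*O)) = (2*S)*(1/(2*O)) = S/O)
P(p) = 1 - p (P(p) = 2 - ((p + (p/p + p/p)) - 1*1) = 2 - ((p + (1 + 1)) - 1) = 2 - ((p + 2) - 1) = 2 - ((2 + p) - 1) = 2 - (1 + p) = 2 + (-1 - p) = 1 - p)
P(35) + l(58, -40) = (1 - 1*35) + 58/(-40) = (1 - 35) + 58*(-1/40) = -34 - 29/20 = -709/20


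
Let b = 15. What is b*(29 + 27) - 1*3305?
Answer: -2465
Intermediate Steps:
b*(29 + 27) - 1*3305 = 15*(29 + 27) - 1*3305 = 15*56 - 3305 = 840 - 3305 = -2465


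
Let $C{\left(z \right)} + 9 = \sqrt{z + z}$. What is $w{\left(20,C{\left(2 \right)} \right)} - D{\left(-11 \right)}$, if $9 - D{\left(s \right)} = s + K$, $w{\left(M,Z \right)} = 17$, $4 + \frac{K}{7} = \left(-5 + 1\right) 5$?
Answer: $-171$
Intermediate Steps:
$C{\left(z \right)} = -9 + \sqrt{2} \sqrt{z}$ ($C{\left(z \right)} = -9 + \sqrt{z + z} = -9 + \sqrt{2 z} = -9 + \sqrt{2} \sqrt{z}$)
$K = -168$ ($K = -28 + 7 \left(-5 + 1\right) 5 = -28 + 7 \left(\left(-4\right) 5\right) = -28 + 7 \left(-20\right) = -28 - 140 = -168$)
$D{\left(s \right)} = 177 - s$ ($D{\left(s \right)} = 9 - \left(s - 168\right) = 9 - \left(-168 + s\right) = 177 - s$)
$w{\left(20,C{\left(2 \right)} \right)} - D{\left(-11 \right)} = 17 - \left(177 - -11\right) = 17 - \left(177 + 11\right) = 17 - 188 = -171$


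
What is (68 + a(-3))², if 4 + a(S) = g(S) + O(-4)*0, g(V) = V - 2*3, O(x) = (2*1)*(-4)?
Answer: 3025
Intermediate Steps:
O(x) = -8 (O(x) = 2*(-4) = -8)
g(V) = -6 + V (g(V) = V - 6 = -6 + V)
a(S) = -10 + S (a(S) = -4 + ((-6 + S) - 8*0) = -4 + ((-6 + S) + 0) = -4 + (-6 + S) = -10 + S)
(68 + a(-3))² = (68 + (-10 - 3))² = (68 - 13)² = 55² = 3025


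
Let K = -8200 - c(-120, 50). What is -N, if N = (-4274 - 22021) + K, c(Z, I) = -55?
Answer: 34440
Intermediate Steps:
K = -8145 (K = -8200 - 1*(-55) = -8200 + 55 = -8145)
N = -34440 (N = (-4274 - 22021) - 8145 = -26295 - 8145 = -34440)
-N = -1*(-34440) = 34440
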